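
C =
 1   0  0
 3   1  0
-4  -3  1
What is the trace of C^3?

C = I + N where N = [[0, 0, 0], [3, 0, 0], [-4, -3, 0]] is strictly lower-triangular, so N^3 = 0.
(I + N)^3 = I + 3·N + 3·N^2 = [[1, 0, 0], [9, 1, 0], [-39, -9, 1]].

3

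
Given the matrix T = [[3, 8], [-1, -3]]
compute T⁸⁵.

[[3, 8], [-1, -3]]

T² = I (check: tr T = 0 and det T = -1), so T⁸⁵ = T since 85 is odd.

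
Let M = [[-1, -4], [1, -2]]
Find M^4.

[[-27, -36], [9, -36]]

M^2 = [[-3, 12], [-3, 0]]
M^3 = [[15, -12], [3, 12]]
M^4 = [[-27, -36], [9, -36]]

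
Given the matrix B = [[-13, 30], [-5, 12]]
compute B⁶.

tr B = -1 and det B = -6, so the characteristic polynomial is λ² − (-1)λ + (-6) with roots 2 and -3.
Eigenvectors give P = [[2, -3], [1, -1]] with P⁻¹ = [[-1, 3], [-1, 2]], and B = P·diag(2, -3)·P⁻¹.
Then B⁶ = P·diag(64, 729)·P⁻¹ = [[128, -2187], [64, -729]] · [[-1, 3], [-1, 2]] = [[2059, -3990], [665, -1266]].

[[2059, -3990], [665, -1266]]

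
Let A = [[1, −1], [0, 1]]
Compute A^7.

[[1, −7], [0, 1]]

A = I + N where N = [[0, −1], [0, 0]] is strictly upper-triangular, so N^2 = 0.
(I + N)^7 = I + 7·N = [[1, −7], [0, 1]].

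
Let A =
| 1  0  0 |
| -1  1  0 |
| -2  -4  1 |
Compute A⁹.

[[1, 0, 0], [-9, 1, 0], [126, -36, 1]]

A = I + N where N = [[0, 0, 0], [-1, 0, 0], [-2, -4, 0]] is strictly lower-triangular, so N³ = 0.
(I + N)⁹ = I + 9·N + 36·N² = [[1, 0, 0], [-9, 1, 0], [126, -36, 1]].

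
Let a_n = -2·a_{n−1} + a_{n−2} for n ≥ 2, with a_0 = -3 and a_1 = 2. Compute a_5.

With companion matrix M = [[-2, 1], [1, 0]], [a_n, a_{n−1}]ᵀ = M·[a_{n−1}, a_{n−2}]ᵀ, so [a_5, a_4]ᵀ = M⁴·[a_1, a_0]ᵀ.
M⁴ = [[29, -12], [-12, 5]], giving [a_5, a_4]ᵀ = [[94], [-39]].

94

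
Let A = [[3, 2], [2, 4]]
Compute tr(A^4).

A^2 = [[13, 14], [14, 20]]
A^3 = [[67, 82], [82, 108]]
A^4 = [[365, 462], [462, 596]]

961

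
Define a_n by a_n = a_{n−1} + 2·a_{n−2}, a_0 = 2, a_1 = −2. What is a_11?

−2

With companion matrix A = [[1, 2], [1, 0]], [a_n, a_{n−1}]ᵀ = A·[a_{n−1}, a_{n−2}]ᵀ, so [a_11, a_10]ᵀ = A¹⁰·[a_1, a_0]ᵀ.
A¹⁰ = [[683, 682], [341, 342]], giving [a_11, a_10]ᵀ = [[−2], [2]].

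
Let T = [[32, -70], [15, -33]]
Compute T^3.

[[218, -490], [105, -237]]

tr T = -1 and det T = -6, so the characteristic polynomial is λ² − (-1)λ + (-6) with roots 2 and -3.
Eigenvectors give P = [[-7, 2], [-3, 1]] with P⁻¹ = [[-1, 2], [-3, 7]], and T = P·diag(2, -3)·P⁻¹.
Then T^3 = P·diag(8, -27)·P⁻¹ = [[-56, -54], [-24, -27]] · [[-1, 2], [-3, 7]] = [[218, -490], [105, -237]].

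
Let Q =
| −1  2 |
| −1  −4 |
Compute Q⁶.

[[−601, −1330], [665, 1394]]

tr Q = −5 and det Q = 6, so the characteristic polynomial is λ² − (−5)λ + (6) with roots −3 and −2.
Eigenvectors give P = [[1, 2], [−1, −1]] with P⁻¹ = [[−1, −2], [1, 1]], and Q = P·diag(−3, −2)·P⁻¹.
Then Q⁶ = P·diag(729, 64)·P⁻¹ = [[729, 128], [−729, −64]] · [[−1, −2], [1, 1]] = [[−601, −1330], [665, 1394]].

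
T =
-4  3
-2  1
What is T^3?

[[-22, 21], [-14, 13]]

tr T = -3 and det T = 2, so the characteristic polynomial is λ² − (-3)λ + (2) with roots -2 and -1.
Eigenvectors give P = [[3, -1], [2, -1]] with P⁻¹ = [[1, -1], [2, -3]], and T = P·diag(-2, -1)·P⁻¹.
Then T^3 = P·diag(-8, -1)·P⁻¹ = [[-24, 1], [-16, 1]] · [[1, -1], [2, -3]] = [[-22, 21], [-14, 13]].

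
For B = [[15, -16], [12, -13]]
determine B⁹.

[[78735, -78736], [59052, -59053]]

tr B = 2 and det B = -3, so the characteristic polynomial is λ² − (2)λ + (-3) with roots -1 and 3.
Eigenvectors give P = [[-1, -4], [-1, -3]] with P⁻¹ = [[3, -4], [-1, 1]], and B = P·diag(-1, 3)·P⁻¹.
Then B⁹ = P·diag(-1, 19683)·P⁻¹ = [[1, -78732], [1, -59049]] · [[3, -4], [-1, 1]] = [[78735, -78736], [59052, -59053]].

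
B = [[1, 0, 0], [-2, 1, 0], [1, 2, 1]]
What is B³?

[[1, 0, 0], [-6, 1, 0], [-9, 6, 1]]

B = I + N where N = [[0, 0, 0], [-2, 0, 0], [1, 2, 0]] is strictly lower-triangular, so N³ = 0.
(I + N)³ = I + 3·N + 3·N² = [[1, 0, 0], [-6, 1, 0], [-9, 6, 1]].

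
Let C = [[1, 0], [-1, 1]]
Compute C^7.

C = I + N where N = [[0, 0], [-1, 0]] is strictly lower-triangular, so N^2 = 0.
(I + N)^7 = I + 7·N = [[1, 0], [-7, 1]].

[[1, 0], [-7, 1]]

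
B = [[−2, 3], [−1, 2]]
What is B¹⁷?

B² = I (check: tr B = 0 and det B = −1), so B¹⁷ = B since 17 is odd.

[[−2, 3], [−1, 2]]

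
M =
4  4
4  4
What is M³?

M² = [[32, 32], [32, 32]]
M³ = [[256, 256], [256, 256]]

[[256, 256], [256, 256]]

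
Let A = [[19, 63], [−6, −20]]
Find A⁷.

[[775, 2709], [−258, −902]]

tr A = −1 and det A = −2, so the characteristic polynomial is λ² − (−1)λ + (−2) with roots −2 and 1.
Eigenvectors give P = [[−3, 7], [1, −2]] with P⁻¹ = [[2, 7], [1, 3]], and A = P·diag(−2, 1)·P⁻¹.
Then A⁷ = P·diag(−128, 1)·P⁻¹ = [[384, 7], [−128, −2]] · [[2, 7], [1, 3]] = [[775, 2709], [−258, −902]].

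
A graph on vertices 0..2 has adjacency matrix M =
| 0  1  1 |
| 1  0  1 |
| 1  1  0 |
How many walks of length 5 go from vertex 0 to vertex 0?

The number of length-5 walks from vertex 0 to vertex 0 is entry (0,0) of M⁵, where M is the adjacency matrix.
M² = [[2, 1, 1], [1, 2, 1], [1, 1, 2]]
M³ = [[2, 3, 3], [3, 2, 3], [3, 3, 2]]
M⁴ = [[6, 5, 5], [5, 6, 5], [5, 5, 6]]
M⁵ = [[10, 11, 11], [11, 10, 11], [11, 11, 10]]

10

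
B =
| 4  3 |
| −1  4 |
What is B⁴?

B² = [[13, 24], [−8, 13]]
B³ = [[28, 135], [−45, 28]]
B⁴ = [[−23, 624], [−208, −23]]

[[−23, 624], [−208, −23]]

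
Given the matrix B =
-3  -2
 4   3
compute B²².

[[1, 0], [0, 1]]

B² = I (check: tr B = 0 and det B = -1), so B²² = I since 22 is even.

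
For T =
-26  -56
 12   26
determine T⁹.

tr T = 0 and det T = -4, so the characteristic polynomial is λ² − (0)λ + (-4) with roots 2 and -2.
Eigenvectors give P = [[-2, 7], [1, -3]] with P⁻¹ = [[3, 7], [1, 2]], and T = P·diag(2, -2)·P⁻¹.
Then T⁹ = P·diag(512, -512)·P⁻¹ = [[-1024, -3584], [512, 1536]] · [[3, 7], [1, 2]] = [[-6656, -14336], [3072, 6656]].

[[-6656, -14336], [3072, 6656]]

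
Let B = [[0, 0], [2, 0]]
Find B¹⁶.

[[0, 0], [0, 0]]

B is strictly triangular, hence nilpotent: B² = 0, so B¹⁶ = 0.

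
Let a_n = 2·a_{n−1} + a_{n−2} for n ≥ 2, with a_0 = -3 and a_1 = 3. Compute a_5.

51

With companion matrix A = [[2, 1], [1, 0]], [a_n, a_{n−1}]ᵀ = A·[a_{n−1}, a_{n−2}]ᵀ, so [a_5, a_4]ᵀ = A⁴·[a_1, a_0]ᵀ.
A⁴ = [[29, 12], [12, 5]], giving [a_5, a_4]ᵀ = [[51], [21]].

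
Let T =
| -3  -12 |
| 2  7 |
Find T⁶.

[[-1455, -4368], [728, 2185]]

tr T = 4 and det T = 3, so the characteristic polynomial is λ² − (4)λ + (3) with roots 1 and 3.
Eigenvectors give P = [[-3, 2], [1, -1]] with P⁻¹ = [[-1, -2], [-1, -3]], and T = P·diag(1, 3)·P⁻¹.
Then T⁶ = P·diag(1, 729)·P⁻¹ = [[-3, 1458], [1, -729]] · [[-1, -2], [-1, -3]] = [[-1455, -4368], [728, 2185]].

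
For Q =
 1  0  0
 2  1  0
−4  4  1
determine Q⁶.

Q = I + N where N = [[0, 0, 0], [2, 0, 0], [−4, 4, 0]] is strictly lower-triangular, so N³ = 0.
(I + N)⁶ = I + 6·N + 15·N² = [[1, 0, 0], [12, 1, 0], [96, 24, 1]].

[[1, 0, 0], [12, 1, 0], [96, 24, 1]]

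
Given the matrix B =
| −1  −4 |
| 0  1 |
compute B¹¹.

B² = I (check: tr B = 0 and det B = −1), so B¹¹ = B since 11 is odd.

[[−1, −4], [0, 1]]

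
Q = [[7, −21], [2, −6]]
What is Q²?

[[7, −21], [2, −6]]

Q² = Q (a projection; rank 1, trace 1), so Q² = Q.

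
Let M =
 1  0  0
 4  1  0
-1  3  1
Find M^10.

M = I + N where N = [[0, 0, 0], [4, 0, 0], [-1, 3, 0]] is strictly lower-triangular, so N^3 = 0.
(I + N)^10 = I + 10·N + 45·N^2 = [[1, 0, 0], [40, 1, 0], [530, 30, 1]].

[[1, 0, 0], [40, 1, 0], [530, 30, 1]]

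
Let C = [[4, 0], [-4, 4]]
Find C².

[[16, 0], [-32, 16]]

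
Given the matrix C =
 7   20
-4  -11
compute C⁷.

[[8743, 21860], [-4372, -10931]]

tr C = -4 and det C = 3, so the characteristic polynomial is λ² − (-4)λ + (3) with roots -1 and -3.
Eigenvectors give P = [[5, -2], [-2, 1]] with P⁻¹ = [[1, 2], [2, 5]], and C = P·diag(-1, -3)·P⁻¹.
Then C⁷ = P·diag(-1, -2187)·P⁻¹ = [[-5, 4374], [2, -2187]] · [[1, 2], [2, 5]] = [[8743, 21860], [-4372, -10931]].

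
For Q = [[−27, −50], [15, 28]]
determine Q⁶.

tr Q = 1 and det Q = −6, so the characteristic polynomial is λ² − (1)λ + (−6) with roots −2 and 3.
Eigenvectors give P = [[−2, −5], [1, 3]] with P⁻¹ = [[−3, −5], [1, 2]], and Q = P·diag(−2, 3)·P⁻¹.
Then Q⁶ = P·diag(64, 729)·P⁻¹ = [[−128, −3645], [64, 2187]] · [[−3, −5], [1, 2]] = [[−3261, −6650], [1995, 4054]].

[[−3261, −6650], [1995, 4054]]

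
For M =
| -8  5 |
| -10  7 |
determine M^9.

[[-39878, 20195], [-40390, 20707]]

tr M = -1 and det M = -6, so the characteristic polynomial is λ² − (-1)λ + (-6) with roots -3 and 2.
Eigenvectors give P = [[1, -1], [1, -2]] with P⁻¹ = [[2, -1], [1, -1]], and M = P·diag(-3, 2)·P⁻¹.
Then M^9 = P·diag(-19683, 512)·P⁻¹ = [[-19683, -512], [-19683, -1024]] · [[2, -1], [1, -1]] = [[-39878, 20195], [-40390, 20707]].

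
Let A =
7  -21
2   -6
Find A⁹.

[[7, -21], [2, -6]]

A² = A (a projection; rank 1, trace 1), so A⁹ = A.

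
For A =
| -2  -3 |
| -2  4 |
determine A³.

[[-8, -54], [-36, 100]]

A² = [[10, -6], [-4, 22]]
A³ = [[-8, -54], [-36, 100]]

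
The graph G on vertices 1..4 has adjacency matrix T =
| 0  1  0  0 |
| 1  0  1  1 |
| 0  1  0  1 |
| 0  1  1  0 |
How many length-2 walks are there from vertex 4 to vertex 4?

The number of length-2 walks from vertex 4 to vertex 4 is entry (4,4) of T², where T is the adjacency matrix.
T² = [[1, 0, 1, 1], [0, 3, 1, 1], [1, 1, 2, 1], [1, 1, 1, 2]]

2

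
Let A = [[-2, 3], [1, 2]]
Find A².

[[7, 0], [0, 7]]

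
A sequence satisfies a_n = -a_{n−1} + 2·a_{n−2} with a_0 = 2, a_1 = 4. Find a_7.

88

With companion matrix B = [[-1, 2], [1, 0]], [a_n, a_{n−1}]ᵀ = B·[a_{n−1}, a_{n−2}]ᵀ, so [a_7, a_6]ᵀ = B⁶·[a_1, a_0]ᵀ.
B⁶ = [[43, -42], [-21, 22]], giving [a_7, a_6]ᵀ = [[88], [-40]].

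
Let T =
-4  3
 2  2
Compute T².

[[22, -6], [-4, 10]]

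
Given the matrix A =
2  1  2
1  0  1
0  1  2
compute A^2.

[[5, 4, 9], [2, 2, 4], [1, 2, 5]]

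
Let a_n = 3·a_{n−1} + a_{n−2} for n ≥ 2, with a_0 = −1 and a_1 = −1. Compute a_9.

−16897

With companion matrix M = [[3, 1], [1, 0]], [a_n, a_{n−1}]ᵀ = M·[a_{n−1}, a_{n−2}]ᵀ, so [a_9, a_8]ᵀ = M^8·[a_1, a_0]ᵀ.
M^8 = [[12970, 3927], [3927, 1189]], giving [a_9, a_8]ᵀ = [[−16897], [−5116]].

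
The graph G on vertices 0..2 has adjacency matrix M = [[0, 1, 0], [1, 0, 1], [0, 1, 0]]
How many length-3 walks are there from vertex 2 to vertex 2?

The number of length-3 walks from vertex 2 to vertex 2 is entry (2,2) of M^3, where M is the adjacency matrix.
M^2 = [[1, 0, 1], [0, 2, 0], [1, 0, 1]]
M^3 = [[0, 2, 0], [2, 0, 2], [0, 2, 0]]

0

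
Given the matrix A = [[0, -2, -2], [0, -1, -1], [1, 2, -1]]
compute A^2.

[[-2, -2, 4], [-1, -1, 2], [-1, -6, -3]]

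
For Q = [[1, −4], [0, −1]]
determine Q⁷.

Q² = I (check: tr Q = 0 and det Q = −1), so Q⁷ = Q since 7 is odd.

[[1, −4], [0, −1]]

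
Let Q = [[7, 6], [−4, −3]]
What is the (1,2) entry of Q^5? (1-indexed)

726

tr Q = 4 and det Q = 3, so the characteristic polynomial is λ² − (4)λ + (3) with roots 1 and 3.
Eigenvectors give P = [[−1, −3], [1, 2]] with P⁻¹ = [[2, 3], [−1, −1]], and Q = P·diag(1, 3)·P⁻¹.
Then Q^5 = P·diag(1, 243)·P⁻¹ = [[−1, −729], [1, 486]] · [[2, 3], [−1, −1]] = [[727, 726], [−484, −483]].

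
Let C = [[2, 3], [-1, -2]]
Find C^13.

C² = I (check: tr C = 0 and det C = -1), so C^13 = C since 13 is odd.

[[2, 3], [-1, -2]]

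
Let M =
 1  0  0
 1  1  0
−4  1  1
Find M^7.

M = I + N where N = [[0, 0, 0], [1, 0, 0], [−4, 1, 0]] is strictly lower-triangular, so N^3 = 0.
(I + N)^7 = I + 7·N + 21·N^2 = [[1, 0, 0], [7, 1, 0], [−7, 7, 1]].

[[1, 0, 0], [7, 1, 0], [−7, 7, 1]]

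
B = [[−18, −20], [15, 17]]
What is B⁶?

tr B = −1 and det B = −6, so the characteristic polynomial is λ² − (−1)λ + (−6) with roots 2 and −3.
Eigenvectors give P = [[−1, 4], [1, −3]] with P⁻¹ = [[3, 4], [1, 1]], and B = P·diag(2, −3)·P⁻¹.
Then B⁶ = P·diag(64, 729)·P⁻¹ = [[−64, 2916], [64, −2187]] · [[3, 4], [1, 1]] = [[2724, 2660], [−1995, −1931]].

[[2724, 2660], [−1995, −1931]]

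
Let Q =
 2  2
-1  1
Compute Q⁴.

Q² = [[2, 6], [-3, -1]]
Q³ = [[-2, 10], [-5, -7]]
Q⁴ = [[-14, 6], [-3, -17]]

[[-14, 6], [-3, -17]]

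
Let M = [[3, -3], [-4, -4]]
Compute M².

[[21, 3], [4, 28]]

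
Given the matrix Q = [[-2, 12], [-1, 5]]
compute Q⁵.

tr Q = 3 and det Q = 2, so the characteristic polynomial is λ² − (3)λ + (2) with roots 2 and 1.
Eigenvectors give P = [[-3, 4], [-1, 1]] with P⁻¹ = [[1, -4], [1, -3]], and Q = P·diag(2, 1)·P⁻¹.
Then Q⁵ = P·diag(32, 1)·P⁻¹ = [[-96, 4], [-32, 1]] · [[1, -4], [1, -3]] = [[-92, 372], [-31, 125]].

[[-92, 372], [-31, 125]]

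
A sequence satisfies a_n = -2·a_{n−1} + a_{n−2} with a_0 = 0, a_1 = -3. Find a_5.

-87

With companion matrix A = [[-2, 1], [1, 0]], [a_n, a_{n−1}]ᵀ = A·[a_{n−1}, a_{n−2}]ᵀ, so [a_5, a_4]ᵀ = A⁴·[a_1, a_0]ᵀ.
A⁴ = [[29, -12], [-12, 5]], giving [a_5, a_4]ᵀ = [[-87], [36]].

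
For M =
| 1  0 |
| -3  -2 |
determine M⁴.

[[1, 0], [15, 16]]

tr M = -1 and det M = -2, so the characteristic polynomial is λ² − (-1)λ + (-2) with roots -2 and 1.
Eigenvectors give P = [[0, 1], [1, -1]] with P⁻¹ = [[1, 1], [1, 0]], and M = P·diag(-2, 1)·P⁻¹.
Then M⁴ = P·diag(16, 1)·P⁻¹ = [[0, 1], [16, -1]] · [[1, 1], [1, 0]] = [[1, 0], [15, 16]].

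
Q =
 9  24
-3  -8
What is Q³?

Q² = Q (a projection; rank 1, trace 1), so Q³ = Q.

[[9, 24], [-3, -8]]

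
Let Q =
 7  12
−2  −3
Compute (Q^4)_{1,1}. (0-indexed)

tr Q = 4 and det Q = 3, so the characteristic polynomial is λ² − (4)λ + (3) with roots 1 and 3.
Eigenvectors give P = [[2, −3], [−1, 1]] with P⁻¹ = [[−1, −3], [−1, −2]], and Q = P·diag(1, 3)·P⁻¹.
Then Q^4 = P·diag(1, 81)·P⁻¹ = [[2, −243], [−1, 81]] · [[−1, −3], [−1, −2]] = [[241, 480], [−80, −159]].

−159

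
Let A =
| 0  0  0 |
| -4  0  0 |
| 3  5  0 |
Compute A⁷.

A is strictly triangular, hence nilpotent: A³ = 0, so A⁷ = 0.

[[0, 0, 0], [0, 0, 0], [0, 0, 0]]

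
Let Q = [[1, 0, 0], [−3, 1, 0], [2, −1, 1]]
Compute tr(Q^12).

Q = I + N where N = [[0, 0, 0], [−3, 0, 0], [2, −1, 0]] is strictly lower-triangular, so N^3 = 0.
(I + N)^12 = I + 12·N + 66·N^2 = [[1, 0, 0], [−36, 1, 0], [222, −12, 1]].

3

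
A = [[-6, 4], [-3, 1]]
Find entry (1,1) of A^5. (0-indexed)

601

tr A = -5 and det A = 6, so the characteristic polynomial is λ² − (-5)λ + (6) with roots -2 and -3.
Eigenvectors give P = [[-1, 4], [-1, 3]] with P⁻¹ = [[3, -4], [1, -1]], and A = P·diag(-2, -3)·P⁻¹.
Then A^5 = P·diag(-32, -243)·P⁻¹ = [[32, -972], [32, -729]] · [[3, -4], [1, -1]] = [[-876, 844], [-633, 601]].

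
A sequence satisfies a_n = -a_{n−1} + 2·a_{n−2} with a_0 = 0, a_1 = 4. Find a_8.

-340

With companion matrix Q = [[-1, 2], [1, 0]], [a_n, a_{n−1}]ᵀ = Q·[a_{n−1}, a_{n−2}]ᵀ, so [a_8, a_7]ᵀ = Q^7·[a_1, a_0]ᵀ.
Q^7 = [[-85, 86], [43, -42]], giving [a_8, a_7]ᵀ = [[-340], [172]].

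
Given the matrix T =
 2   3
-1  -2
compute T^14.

[[1, 0], [0, 1]]

T² = I (check: tr T = 0 and det T = -1), so T^14 = I since 14 is even.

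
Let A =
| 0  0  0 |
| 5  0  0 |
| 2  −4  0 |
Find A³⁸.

[[0, 0, 0], [0, 0, 0], [0, 0, 0]]

A is strictly triangular, hence nilpotent: A³ = 0, so A³⁸ = 0.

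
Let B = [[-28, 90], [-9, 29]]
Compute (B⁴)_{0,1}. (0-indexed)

450

tr B = 1 and det B = -2, so the characteristic polynomial is λ² − (1)λ + (-2) with roots 2 and -1.
Eigenvectors give P = [[3, 10], [1, 3]] with P⁻¹ = [[-3, 10], [1, -3]], and B = P·diag(2, -1)·P⁻¹.
Then B⁴ = P·diag(16, 1)·P⁻¹ = [[48, 10], [16, 3]] · [[-3, 10], [1, -3]] = [[-134, 450], [-45, 151]].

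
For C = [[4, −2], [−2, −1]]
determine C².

[[20, −6], [−6, 5]]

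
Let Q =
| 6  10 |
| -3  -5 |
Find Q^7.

[[6, 10], [-3, -5]]

Q² = Q (a projection; rank 1, trace 1), so Q^7 = Q.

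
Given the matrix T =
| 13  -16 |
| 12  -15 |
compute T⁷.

[[6565, -8752], [6564, -8751]]

tr T = -2 and det T = -3, so the characteristic polynomial is λ² − (-2)λ + (-3) with roots 1 and -3.
Eigenvectors give P = [[4, -1], [3, -1]] with P⁻¹ = [[1, -1], [3, -4]], and T = P·diag(1, -3)·P⁻¹.
Then T⁷ = P·diag(1, -2187)·P⁻¹ = [[4, 2187], [3, 2187]] · [[1, -1], [3, -4]] = [[6565, -8752], [6564, -8751]].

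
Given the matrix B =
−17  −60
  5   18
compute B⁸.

tr B = 1 and det B = −6, so the characteristic polynomial is λ² − (1)λ + (−6) with roots −2 and 3.
Eigenvectors give P = [[4, −3], [−1, 1]] with P⁻¹ = [[1, 3], [1, 4]], and B = P·diag(−2, 3)·P⁻¹.
Then B⁸ = P·diag(256, 6561)·P⁻¹ = [[1024, −19683], [−256, 6561]] · [[1, 3], [1, 4]] = [[−18659, −75660], [6305, 25476]].

[[−18659, −75660], [6305, 25476]]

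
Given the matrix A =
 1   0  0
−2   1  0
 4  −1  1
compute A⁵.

[[1, 0, 0], [−10, 1, 0], [40, −5, 1]]

A = I + N where N = [[0, 0, 0], [−2, 0, 0], [4, −1, 0]] is strictly lower-triangular, so N³ = 0.
(I + N)⁵ = I + 5·N + 10·N² = [[1, 0, 0], [−10, 1, 0], [40, −5, 1]].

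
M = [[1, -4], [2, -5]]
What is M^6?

tr M = -4 and det M = 3, so the characteristic polynomial is λ² − (-4)λ + (3) with roots -1 and -3.
Eigenvectors give P = [[-2, 1], [-1, 1]] with P⁻¹ = [[-1, 1], [-1, 2]], and M = P·diag(-1, -3)·P⁻¹.
Then M^6 = P·diag(1, 729)·P⁻¹ = [[-2, 729], [-1, 729]] · [[-1, 1], [-1, 2]] = [[-727, 1456], [-728, 1457]].

[[-727, 1456], [-728, 1457]]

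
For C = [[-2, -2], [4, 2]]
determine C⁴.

[[16, 0], [0, 16]]

C² = [[-4, 0], [0, -4]]
C³ = [[8, 8], [-16, -8]]
C⁴ = [[16, 0], [0, 16]]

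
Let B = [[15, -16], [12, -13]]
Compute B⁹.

[[78735, -78736], [59052, -59053]]

tr B = 2 and det B = -3, so the characteristic polynomial is λ² − (2)λ + (-3) with roots 3 and -1.
Eigenvectors give P = [[4, -1], [3, -1]] with P⁻¹ = [[1, -1], [3, -4]], and B = P·diag(3, -1)·P⁻¹.
Then B⁹ = P·diag(19683, -1)·P⁻¹ = [[78732, 1], [59049, 1]] · [[1, -1], [3, -4]] = [[78735, -78736], [59052, -59053]].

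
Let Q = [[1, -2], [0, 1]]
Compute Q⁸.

Q = I + N where N = [[0, -2], [0, 0]] is strictly upper-triangular, so N² = 0.
(I + N)⁸ = I + 8·N = [[1, -16], [0, 1]].

[[1, -16], [0, 1]]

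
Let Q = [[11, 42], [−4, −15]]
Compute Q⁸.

[[−39359, −137760], [13120, 45921]]

tr Q = −4 and det Q = 3, so the characteristic polynomial is λ² − (−4)λ + (3) with roots −3 and −1.
Eigenvectors give P = [[−3, 7], [1, −2]] with P⁻¹ = [[2, 7], [1, 3]], and Q = P·diag(−3, −1)·P⁻¹.
Then Q⁸ = P·diag(6561, 1)·P⁻¹ = [[−19683, 7], [6561, −2]] · [[2, 7], [1, 3]] = [[−39359, −137760], [13120, 45921]].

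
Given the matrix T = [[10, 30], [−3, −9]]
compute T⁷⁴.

[[10, 30], [−3, −9]]

T² = T (a projection; rank 1, trace 1), so T⁷⁴ = T.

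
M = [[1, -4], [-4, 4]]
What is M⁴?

[[689, -980], [-980, 1424]]

M² = [[17, -20], [-20, 32]]
M³ = [[97, -148], [-148, 208]]
M⁴ = [[689, -980], [-980, 1424]]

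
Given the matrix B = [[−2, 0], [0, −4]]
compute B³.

[[−8, 0], [0, −64]]

B² = [[4, 0], [0, 16]]
B³ = [[−8, 0], [0, −64]]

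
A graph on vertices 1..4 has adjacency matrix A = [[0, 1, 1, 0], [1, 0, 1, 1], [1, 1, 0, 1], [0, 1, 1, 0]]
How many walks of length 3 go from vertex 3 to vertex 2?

5

The number of length-3 walks from vertex 3 to vertex 2 is entry (3,2) of A³, where A is the adjacency matrix.
A² = [[2, 1, 1, 2], [1, 3, 2, 1], [1, 2, 3, 1], [2, 1, 1, 2]]
A³ = [[2, 5, 5, 2], [5, 4, 5, 5], [5, 5, 4, 5], [2, 5, 5, 2]]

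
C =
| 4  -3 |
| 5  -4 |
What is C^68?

C² = I (check: tr C = 0 and det C = -1), so C^68 = I since 68 is even.

[[1, 0], [0, 1]]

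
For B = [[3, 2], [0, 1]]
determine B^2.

[[9, 8], [0, 1]]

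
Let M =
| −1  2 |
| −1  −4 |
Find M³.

tr M = −5 and det M = 6, so the characteristic polynomial is λ² − (−5)λ + (6) with roots −3 and −2.
Eigenvectors give P = [[−1, 2], [1, −1]] with P⁻¹ = [[1, 2], [1, 1]], and M = P·diag(−3, −2)·P⁻¹.
Then M³ = P·diag(−27, −8)·P⁻¹ = [[27, −16], [−27, 8]] · [[1, 2], [1, 1]] = [[11, 38], [−19, −46]].

[[11, 38], [−19, −46]]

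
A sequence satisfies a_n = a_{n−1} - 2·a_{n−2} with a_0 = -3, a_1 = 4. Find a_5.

With companion matrix Q = [[1, -2], [1, 0]], [a_n, a_{n−1}]ᵀ = Q·[a_{n−1}, a_{n−2}]ᵀ, so [a_5, a_4]ᵀ = Q⁴·[a_1, a_0]ᵀ.
Q⁴ = [[-1, 6], [-3, 2]], giving [a_5, a_4]ᵀ = [[-22], [-18]].

-22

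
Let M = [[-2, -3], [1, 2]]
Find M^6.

[[1, 0], [0, 1]]

M² = I (check: tr M = 0 and det M = -1), so M^6 = I since 6 is even.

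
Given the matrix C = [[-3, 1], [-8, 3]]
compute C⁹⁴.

[[1, 0], [0, 1]]

C² = I (check: tr C = 0 and det C = -1), so C⁹⁴ = I since 94 is even.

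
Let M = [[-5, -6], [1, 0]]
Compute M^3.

tr M = -5 and det M = 6, so the characteristic polynomial is λ² − (-5)λ + (6) with roots -2 and -3.
Eigenvectors give P = [[-2, -3], [1, 1]] with P⁻¹ = [[1, 3], [-1, -2]], and M = P·diag(-2, -3)·P⁻¹.
Then M^3 = P·diag(-8, -27)·P⁻¹ = [[16, 81], [-8, -27]] · [[1, 3], [-1, -2]] = [[-65, -114], [19, 30]].

[[-65, -114], [19, 30]]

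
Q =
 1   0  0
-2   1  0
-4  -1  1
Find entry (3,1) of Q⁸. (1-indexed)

24

Q = I + N where N = [[0, 0, 0], [-2, 0, 0], [-4, -1, 0]] is strictly lower-triangular, so N³ = 0.
(I + N)⁸ = I + 8·N + 28·N² = [[1, 0, 0], [-16, 1, 0], [24, -8, 1]].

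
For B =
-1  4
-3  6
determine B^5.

tr B = 5 and det B = 6, so the characteristic polynomial is λ² − (5)λ + (6) with roots 2 and 3.
Eigenvectors give P = [[4, -1], [3, -1]] with P⁻¹ = [[1, -1], [3, -4]], and B = P·diag(2, 3)·P⁻¹.
Then B^5 = P·diag(32, 243)·P⁻¹ = [[128, -243], [96, -243]] · [[1, -1], [3, -4]] = [[-601, 844], [-633, 876]].

[[-601, 844], [-633, 876]]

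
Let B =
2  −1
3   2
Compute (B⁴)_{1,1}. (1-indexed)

B² = [[1, −4], [12, 1]]
B³ = [[−10, −9], [27, −10]]
B⁴ = [[−47, −8], [24, −47]]

−47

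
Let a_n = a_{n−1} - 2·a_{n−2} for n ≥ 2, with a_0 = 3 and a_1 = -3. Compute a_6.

-9

With companion matrix T = [[1, -2], [1, 0]], [a_n, a_{n−1}]ᵀ = T·[a_{n−1}, a_{n−2}]ᵀ, so [a_6, a_5]ᵀ = T⁵·[a_1, a_0]ᵀ.
T⁵ = [[5, 2], [-1, 6]], giving [a_6, a_5]ᵀ = [[-9], [21]].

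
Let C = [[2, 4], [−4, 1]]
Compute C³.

[[−72, −36], [36, −63]]

C² = [[−12, 12], [−12, −15]]
C³ = [[−72, −36], [36, −63]]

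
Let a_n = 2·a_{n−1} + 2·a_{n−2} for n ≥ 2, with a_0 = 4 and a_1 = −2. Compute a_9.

2272

With companion matrix C = [[2, 2], [1, 0]], [a_n, a_{n−1}]ᵀ = C·[a_{n−1}, a_{n−2}]ᵀ, so [a_9, a_8]ᵀ = C^8·[a_1, a_0]ᵀ.
C^8 = [[2448, 1792], [896, 656]], giving [a_9, a_8]ᵀ = [[2272], [832]].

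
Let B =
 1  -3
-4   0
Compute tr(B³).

B² = [[13, -3], [-4, 12]]
B³ = [[25, -39], [-52, 12]]

37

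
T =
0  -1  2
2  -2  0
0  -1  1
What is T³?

[[0, 0, -2], [4, -4, -4], [2, -1, -3]]

T² = [[-2, 0, 2], [-4, 2, 4], [-2, 1, 1]]
T³ = [[0, 0, -2], [4, -4, -4], [2, -1, -3]]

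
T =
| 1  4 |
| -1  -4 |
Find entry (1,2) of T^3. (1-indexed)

36

T^2 = [[-3, -12], [3, 12]]
T^3 = [[9, 36], [-9, -36]]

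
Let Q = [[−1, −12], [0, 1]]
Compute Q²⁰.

[[1, 0], [0, 1]]

Q² = I (check: tr Q = 0 and det Q = −1), so Q²⁰ = I since 20 is even.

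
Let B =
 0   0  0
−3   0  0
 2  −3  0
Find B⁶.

B is strictly triangular, hence nilpotent: B³ = 0, so B⁶ = 0.

[[0, 0, 0], [0, 0, 0], [0, 0, 0]]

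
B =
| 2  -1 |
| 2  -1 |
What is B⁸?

B² = B (a projection; rank 1, trace 1), so B⁸ = B.

[[2, -1], [2, -1]]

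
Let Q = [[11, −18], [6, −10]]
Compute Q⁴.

[[61, −90], [30, −44]]

tr Q = 1 and det Q = −2, so the characteristic polynomial is λ² − (1)λ + (−2) with roots −1 and 2.
Eigenvectors give P = [[−3, 2], [−2, 1]] with P⁻¹ = [[1, −2], [2, −3]], and Q = P·diag(−1, 2)·P⁻¹.
Then Q⁴ = P·diag(1, 16)·P⁻¹ = [[−3, 32], [−2, 16]] · [[1, −2], [2, −3]] = [[61, −90], [30, −44]].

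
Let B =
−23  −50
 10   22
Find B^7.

tr B = −1 and det B = −6, so the characteristic polynomial is λ² − (−1)λ + (−6) with roots −3 and 2.
Eigenvectors give P = [[−5, −2], [2, 1]] with P⁻¹ = [[−1, −2], [2, 5]], and B = P·diag(−3, 2)·P⁻¹.
Then B^7 = P·diag(−2187, 128)·P⁻¹ = [[10935, −256], [−4374, 128]] · [[−1, −2], [2, 5]] = [[−11447, −23150], [4630, 9388]].

[[−11447, −23150], [4630, 9388]]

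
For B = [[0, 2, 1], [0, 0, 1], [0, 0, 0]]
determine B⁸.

[[0, 0, 0], [0, 0, 0], [0, 0, 0]]

B is strictly triangular, hence nilpotent: B³ = 0, so B⁸ = 0.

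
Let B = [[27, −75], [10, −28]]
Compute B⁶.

[[−3261, 9975], [−1330, 4054]]

tr B = −1 and det B = −6, so the characteristic polynomial is λ² − (−1)λ + (−6) with roots 2 and −3.
Eigenvectors give P = [[3, −5], [1, −2]] with P⁻¹ = [[2, −5], [1, −3]], and B = P·diag(2, −3)·P⁻¹.
Then B⁶ = P·diag(64, 729)·P⁻¹ = [[192, −3645], [64, −1458]] · [[2, −5], [1, −3]] = [[−3261, 9975], [−1330, 4054]].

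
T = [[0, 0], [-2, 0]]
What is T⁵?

[[0, 0], [0, 0]]

T is strictly triangular, hence nilpotent: T² = 0, so T⁵ = 0.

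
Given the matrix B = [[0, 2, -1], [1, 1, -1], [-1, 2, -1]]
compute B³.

B² = [[3, 0, -1], [2, 1, -1], [3, -2, 0]]
B³ = [[1, 4, -2], [2, 3, -2], [-2, 4, -1]]

[[1, 4, -2], [2, 3, -2], [-2, 4, -1]]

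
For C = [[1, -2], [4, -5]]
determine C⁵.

tr C = -4 and det C = 3, so the characteristic polynomial is λ² − (-4)λ + (3) with roots -1 and -3.
Eigenvectors give P = [[-1, 1], [-1, 2]] with P⁻¹ = [[-2, 1], [-1, 1]], and C = P·diag(-1, -3)·P⁻¹.
Then C⁵ = P·diag(-1, -243)·P⁻¹ = [[1, -243], [1, -486]] · [[-2, 1], [-1, 1]] = [[241, -242], [484, -485]].

[[241, -242], [484, -485]]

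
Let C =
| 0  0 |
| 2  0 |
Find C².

C is strictly triangular, hence nilpotent: C² = 0, so C² = 0.

[[0, 0], [0, 0]]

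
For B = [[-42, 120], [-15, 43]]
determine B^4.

[[-504, 1560], [-195, 601]]

tr B = 1 and det B = -6, so the characteristic polynomial is λ² − (1)λ + (-6) with roots -2 and 3.
Eigenvectors give P = [[-3, -8], [-1, -3]] with P⁻¹ = [[-3, 8], [1, -3]], and B = P·diag(-2, 3)·P⁻¹.
Then B^4 = P·diag(16, 81)·P⁻¹ = [[-48, -648], [-16, -243]] · [[-3, 8], [1, -3]] = [[-504, 1560], [-195, 601]].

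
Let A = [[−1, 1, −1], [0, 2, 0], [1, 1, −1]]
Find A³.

A² = [[0, 0, 2], [0, 4, 0], [−2, 2, 0]]
A³ = [[2, 2, −2], [0, 8, 0], [2, 2, 2]]

[[2, 2, −2], [0, 8, 0], [2, 2, 2]]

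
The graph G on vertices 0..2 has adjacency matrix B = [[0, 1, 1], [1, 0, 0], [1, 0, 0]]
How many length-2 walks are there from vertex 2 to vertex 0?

0

The number of length-2 walks from vertex 2 to vertex 0 is entry (2,0) of B^2, where B is the adjacency matrix.
B^2 = [[2, 0, 0], [0, 1, 1], [0, 1, 1]]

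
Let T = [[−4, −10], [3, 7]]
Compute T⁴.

tr T = 3 and det T = 2, so the characteristic polynomial is λ² − (3)λ + (2) with roots 2 and 1.
Eigenvectors give P = [[−5, 2], [3, −1]] with P⁻¹ = [[1, 2], [3, 5]], and T = P·diag(2, 1)·P⁻¹.
Then T⁴ = P·diag(16, 1)·P⁻¹ = [[−80, 2], [48, −1]] · [[1, 2], [3, 5]] = [[−74, −150], [45, 91]].

[[−74, −150], [45, 91]]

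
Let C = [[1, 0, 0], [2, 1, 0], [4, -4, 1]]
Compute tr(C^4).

3

C = I + N where N = [[0, 0, 0], [2, 0, 0], [4, -4, 0]] is strictly lower-triangular, so N^3 = 0.
(I + N)^4 = I + 4·N + 6·N^2 = [[1, 0, 0], [8, 1, 0], [-32, -16, 1]].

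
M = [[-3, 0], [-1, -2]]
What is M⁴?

tr M = -5 and det M = 6, so the characteristic polynomial is λ² − (-5)λ + (6) with roots -3 and -2.
Eigenvectors give P = [[1, 0], [1, -1]] with P⁻¹ = [[1, 0], [1, -1]], and M = P·diag(-3, -2)·P⁻¹.
Then M⁴ = P·diag(81, 16)·P⁻¹ = [[81, 0], [81, -16]] · [[1, 0], [1, -1]] = [[81, 0], [65, 16]].

[[81, 0], [65, 16]]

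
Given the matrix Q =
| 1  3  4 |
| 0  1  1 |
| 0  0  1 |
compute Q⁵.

[[1, 15, 50], [0, 1, 5], [0, 0, 1]]

Q = I + N where N = [[0, 3, 4], [0, 0, 1], [0, 0, 0]] is strictly upper-triangular, so N³ = 0.
(I + N)⁵ = I + 5·N + 10·N² = [[1, 15, 50], [0, 1, 5], [0, 0, 1]].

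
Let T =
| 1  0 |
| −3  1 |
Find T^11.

T = I + N where N = [[0, 0], [−3, 0]] is strictly lower-triangular, so N^2 = 0.
(I + N)^11 = I + 11·N = [[1, 0], [−33, 1]].

[[1, 0], [−33, 1]]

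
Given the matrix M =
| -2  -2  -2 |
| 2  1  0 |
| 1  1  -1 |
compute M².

[[-2, 0, 6], [-2, -3, -4], [-1, -2, -1]]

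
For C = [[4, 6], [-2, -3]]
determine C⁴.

[[4, 6], [-2, -3]]

C² = C (a projection; rank 1, trace 1), so C⁴ = C.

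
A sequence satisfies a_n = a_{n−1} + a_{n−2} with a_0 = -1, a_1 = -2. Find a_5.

-13

With companion matrix M = [[1, 1], [1, 0]], [a_n, a_{n−1}]ᵀ = M·[a_{n−1}, a_{n−2}]ᵀ, so [a_5, a_4]ᵀ = M⁴·[a_1, a_0]ᵀ.
M⁴ = [[5, 3], [3, 2]], giving [a_5, a_4]ᵀ = [[-13], [-8]].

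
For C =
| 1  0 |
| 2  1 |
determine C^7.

[[1, 0], [14, 1]]

C = I + N where N = [[0, 0], [2, 0]] is strictly lower-triangular, so N^2 = 0.
(I + N)^7 = I + 7·N = [[1, 0], [14, 1]].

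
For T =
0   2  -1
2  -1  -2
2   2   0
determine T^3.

T^2 = [[2, -4, -4], [-6, 1, 0], [4, 2, -6]]
T^3 = [[-16, 0, 6], [2, -13, 4], [-8, -6, -8]]

[[-16, 0, 6], [2, -13, 4], [-8, -6, -8]]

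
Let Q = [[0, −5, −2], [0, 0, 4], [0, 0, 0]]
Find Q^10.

[[0, 0, 0], [0, 0, 0], [0, 0, 0]]

Q is strictly triangular, hence nilpotent: Q^3 = 0, so Q^10 = 0.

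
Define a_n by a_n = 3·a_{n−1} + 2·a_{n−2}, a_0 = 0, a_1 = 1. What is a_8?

With companion matrix M = [[3, 2], [1, 0]], [a_n, a_{n−1}]ᵀ = M·[a_{n−1}, a_{n−2}]ᵀ, so [a_8, a_7]ᵀ = M^7·[a_1, a_0]ᵀ.
M^7 = [[6279, 3526], [1763, 990]], giving [a_8, a_7]ᵀ = [[6279], [1763]].

6279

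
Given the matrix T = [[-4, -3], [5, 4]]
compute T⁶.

[[1, 0], [0, 1]]

T² = I (check: tr T = 0 and det T = -1), so T⁶ = I since 6 is even.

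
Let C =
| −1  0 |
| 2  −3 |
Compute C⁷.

[[−1, 0], [2186, −2187]]

tr C = −4 and det C = 3, so the characteristic polynomial is λ² − (−4)λ + (3) with roots −3 and −1.
Eigenvectors give P = [[0, 1], [−1, 1]] with P⁻¹ = [[1, −1], [1, 0]], and C = P·diag(−3, −1)·P⁻¹.
Then C⁷ = P·diag(−2187, −1)·P⁻¹ = [[0, −1], [2187, −1]] · [[1, −1], [1, 0]] = [[−1, 0], [2186, −2187]].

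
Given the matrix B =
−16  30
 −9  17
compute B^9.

tr B = 1 and det B = −2, so the characteristic polynomial is λ² − (1)λ + (−2) with roots −1 and 2.
Eigenvectors give P = [[2, −5], [1, −3]] with P⁻¹ = [[3, −5], [1, −2]], and B = P·diag(−1, 2)·P⁻¹.
Then B^9 = P·diag(−1, 512)·P⁻¹ = [[−2, −2560], [−1, −1536]] · [[3, −5], [1, −2]] = [[−2566, 5130], [−1539, 3077]].

[[−2566, 5130], [−1539, 3077]]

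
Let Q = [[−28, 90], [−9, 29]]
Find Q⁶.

tr Q = 1 and det Q = −2, so the characteristic polynomial is λ² − (1)λ + (−2) with roots −1 and 2.
Eigenvectors give P = [[10, −3], [3, −1]] with P⁻¹ = [[1, −3], [3, −10]], and Q = P·diag(−1, 2)·P⁻¹.
Then Q⁶ = P·diag(1, 64)·P⁻¹ = [[10, −192], [3, −64]] · [[1, −3], [3, −10]] = [[−566, 1890], [−189, 631]].

[[−566, 1890], [−189, 631]]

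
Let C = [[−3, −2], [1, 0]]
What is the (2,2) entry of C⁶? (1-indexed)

tr C = −3 and det C = 2, so the characteristic polynomial is λ² − (−3)λ + (2) with roots −1 and −2.
Eigenvectors give P = [[−1, −2], [1, 1]] with P⁻¹ = [[1, 2], [−1, −1]], and C = P·diag(−1, −2)·P⁻¹.
Then C⁶ = P·diag(1, 64)·P⁻¹ = [[−1, −128], [1, 64]] · [[1, 2], [−1, −1]] = [[127, 126], [−63, −62]].

−62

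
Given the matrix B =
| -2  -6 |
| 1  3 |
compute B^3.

B² = B (a projection; rank 1, trace 1), so B^3 = B.

[[-2, -6], [1, 3]]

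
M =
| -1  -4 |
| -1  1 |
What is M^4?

M^2 = [[5, 0], [0, 5]]
M^3 = [[-5, -20], [-5, 5]]
M^4 = [[25, 0], [0, 25]]

[[25, 0], [0, 25]]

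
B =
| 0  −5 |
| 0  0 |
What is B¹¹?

[[0, 0], [0, 0]]

B is strictly triangular, hence nilpotent: B² = 0, so B¹¹ = 0.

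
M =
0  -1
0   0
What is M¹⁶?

[[0, 0], [0, 0]]

M is strictly triangular, hence nilpotent: M² = 0, so M¹⁶ = 0.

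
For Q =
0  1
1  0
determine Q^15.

Q² = I (check: tr Q = 0 and det Q = −1), so Q^15 = Q since 15 is odd.

[[0, 1], [1, 0]]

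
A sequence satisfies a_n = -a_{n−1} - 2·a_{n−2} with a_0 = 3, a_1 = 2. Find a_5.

-20

With companion matrix A = [[-1, -2], [1, 0]], [a_n, a_{n−1}]ᵀ = A·[a_{n−1}, a_{n−2}]ᵀ, so [a_5, a_4]ᵀ = A⁴·[a_1, a_0]ᵀ.
A⁴ = [[-1, -6], [3, 2]], giving [a_5, a_4]ᵀ = [[-20], [12]].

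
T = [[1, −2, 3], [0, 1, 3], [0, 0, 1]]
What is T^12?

T = I + N where N = [[0, −2, 3], [0, 0, 3], [0, 0, 0]] is strictly upper-triangular, so N^3 = 0.
(I + N)^12 = I + 12·N + 66·N^2 = [[1, −24, −360], [0, 1, 36], [0, 0, 1]].

[[1, −24, −360], [0, 1, 36], [0, 0, 1]]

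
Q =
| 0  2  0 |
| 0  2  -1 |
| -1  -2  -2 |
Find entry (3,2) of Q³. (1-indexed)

-12

Q² = [[0, 4, -2], [1, 6, 0], [2, -2, 6]]
Q³ = [[2, 12, 0], [0, 14, -6], [-6, -12, -10]]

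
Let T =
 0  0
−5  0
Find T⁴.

T is strictly triangular, hence nilpotent: T² = 0, so T⁴ = 0.

[[0, 0], [0, 0]]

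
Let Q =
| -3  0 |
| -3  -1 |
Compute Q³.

[[-27, 0], [-39, -1]]

Q² = [[9, 0], [12, 1]]
Q³ = [[-27, 0], [-39, -1]]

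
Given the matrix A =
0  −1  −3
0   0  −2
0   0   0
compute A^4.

A is strictly triangular, hence nilpotent: A^3 = 0, so A^4 = 0.

[[0, 0, 0], [0, 0, 0], [0, 0, 0]]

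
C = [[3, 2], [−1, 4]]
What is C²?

[[7, 14], [−7, 14]]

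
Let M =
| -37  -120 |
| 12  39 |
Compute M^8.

tr M = 2 and det M = -3, so the characteristic polynomial is λ² − (2)λ + (-3) with roots 3 and -1.
Eigenvectors give P = [[3, 10], [-1, -3]] with P⁻¹ = [[-3, -10], [1, 3]], and M = P·diag(3, -1)·P⁻¹.
Then M^8 = P·diag(6561, 1)·P⁻¹ = [[19683, 10], [-6561, -3]] · [[-3, -10], [1, 3]] = [[-59039, -196800], [19680, 65601]].

[[-59039, -196800], [19680, 65601]]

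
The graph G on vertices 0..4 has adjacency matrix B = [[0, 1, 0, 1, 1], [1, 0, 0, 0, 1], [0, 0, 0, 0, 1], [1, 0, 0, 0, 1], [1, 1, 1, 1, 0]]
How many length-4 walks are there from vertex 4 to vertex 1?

10

The number of length-4 walks from vertex 4 to vertex 1 is entry (4,1) of B^4, where B is the adjacency matrix.
B^2 = [[3, 1, 1, 1, 2], [1, 2, 1, 2, 1], [1, 1, 1, 1, 0], [1, 2, 1, 2, 1], [2, 1, 0, 1, 4]]
B^3 = [[4, 5, 2, 5, 6], [5, 2, 1, 2, 6], [2, 1, 0, 1, 4], [5, 2, 1, 2, 6], [6, 6, 4, 6, 4]]
B^4 = [[16, 10, 6, 10, 16], [10, 11, 6, 11, 10], [6, 6, 4, 6, 4], [10, 11, 6, 11, 10], [16, 10, 4, 10, 22]]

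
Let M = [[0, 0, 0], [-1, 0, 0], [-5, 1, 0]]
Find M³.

M is strictly triangular, hence nilpotent: M³ = 0, so M³ = 0.

[[0, 0, 0], [0, 0, 0], [0, 0, 0]]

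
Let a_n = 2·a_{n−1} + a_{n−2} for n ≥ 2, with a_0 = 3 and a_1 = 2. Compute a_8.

With companion matrix Q = [[2, 1], [1, 0]], [a_n, a_{n−1}]ᵀ = Q·[a_{n−1}, a_{n−2}]ᵀ, so [a_8, a_7]ᵀ = Q⁷·[a_1, a_0]ᵀ.
Q⁷ = [[408, 169], [169, 70]], giving [a_8, a_7]ᵀ = [[1323], [548]].

1323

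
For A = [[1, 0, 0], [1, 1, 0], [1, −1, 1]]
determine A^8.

A = I + N where N = [[0, 0, 0], [1, 0, 0], [1, −1, 0]] is strictly lower-triangular, so N^3 = 0.
(I + N)^8 = I + 8·N + 28·N^2 = [[1, 0, 0], [8, 1, 0], [−20, −8, 1]].

[[1, 0, 0], [8, 1, 0], [−20, −8, 1]]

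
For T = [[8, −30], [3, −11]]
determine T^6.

[[−566, 1890], [−189, 631]]

tr T = −3 and det T = 2, so the characteristic polynomial is λ² − (−3)λ + (2) with roots −2 and −1.
Eigenvectors give P = [[3, 10], [1, 3]] with P⁻¹ = [[−3, 10], [1, −3]], and T = P·diag(−2, −1)·P⁻¹.
Then T^6 = P·diag(64, 1)·P⁻¹ = [[192, 10], [64, 3]] · [[−3, 10], [1, −3]] = [[−566, 1890], [−189, 631]].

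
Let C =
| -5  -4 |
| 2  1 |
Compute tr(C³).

tr C = -4 and det C = 3, so the characteristic polynomial is λ² − (-4)λ + (3) with roots -3 and -1.
Eigenvectors give P = [[-2, 1], [1, -1]] with P⁻¹ = [[-1, -1], [-1, -2]], and C = P·diag(-3, -1)·P⁻¹.
Then C³ = P·diag(-27, -1)·P⁻¹ = [[54, -1], [-27, 1]] · [[-1, -1], [-1, -2]] = [[-53, -52], [26, 25]].

-28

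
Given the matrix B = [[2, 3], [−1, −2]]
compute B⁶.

[[1, 0], [0, 1]]

B² = I (check: tr B = 0 and det B = −1), so B⁶ = I since 6 is even.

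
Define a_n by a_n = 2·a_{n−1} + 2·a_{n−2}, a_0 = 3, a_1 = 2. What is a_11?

With companion matrix C = [[2, 2], [1, 0]], [a_n, a_{n−1}]ᵀ = C·[a_{n−1}, a_{n−2}]ᵀ, so [a_11, a_10]ᵀ = C¹⁰·[a_1, a_0]ᵀ.
C¹⁰ = [[18272, 13376], [6688, 4896]], giving [a_11, a_10]ᵀ = [[76672], [28064]].

76672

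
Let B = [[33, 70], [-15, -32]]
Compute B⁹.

[[140853, 282730], [-60585, -121682]]

tr B = 1 and det B = -6, so the characteristic polynomial is λ² − (1)λ + (-6) with roots -2 and 3.
Eigenvectors give P = [[2, 7], [-1, -3]] with P⁻¹ = [[-3, -7], [1, 2]], and B = P·diag(-2, 3)·P⁻¹.
Then B⁹ = P·diag(-512, 19683)·P⁻¹ = [[-1024, 137781], [512, -59049]] · [[-3, -7], [1, 2]] = [[140853, 282730], [-60585, -121682]].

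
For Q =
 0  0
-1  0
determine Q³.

[[0, 0], [0, 0]]

Q is strictly triangular, hence nilpotent: Q² = 0, so Q³ = 0.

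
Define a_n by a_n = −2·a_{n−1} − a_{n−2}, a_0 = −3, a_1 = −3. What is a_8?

With companion matrix A = [[−2, −1], [1, 0]], [a_n, a_{n−1}]ᵀ = A·[a_{n−1}, a_{n−2}]ᵀ, so [a_8, a_7]ᵀ = A⁷·[a_1, a_0]ᵀ.
A⁷ = [[−8, −7], [7, 6]], giving [a_8, a_7]ᵀ = [[45], [−39]].

45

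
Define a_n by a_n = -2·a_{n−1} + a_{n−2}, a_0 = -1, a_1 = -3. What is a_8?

1055

With companion matrix Q = [[-2, 1], [1, 0]], [a_n, a_{n−1}]ᵀ = Q·[a_{n−1}, a_{n−2}]ᵀ, so [a_8, a_7]ᵀ = Q⁷·[a_1, a_0]ᵀ.
Q⁷ = [[-408, 169], [169, -70]], giving [a_8, a_7]ᵀ = [[1055], [-437]].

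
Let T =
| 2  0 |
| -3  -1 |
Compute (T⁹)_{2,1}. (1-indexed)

-513

tr T = 1 and det T = -2, so the characteristic polynomial is λ² − (1)λ + (-2) with roots 2 and -1.
Eigenvectors give P = [[-1, 0], [1, -1]] with P⁻¹ = [[-1, 0], [-1, -1]], and T = P·diag(2, -1)·P⁻¹.
Then T⁹ = P·diag(512, -1)·P⁻¹ = [[-512, 0], [512, 1]] · [[-1, 0], [-1, -1]] = [[512, 0], [-513, -1]].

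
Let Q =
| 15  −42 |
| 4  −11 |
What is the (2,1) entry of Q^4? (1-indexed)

tr Q = 4 and det Q = 3, so the characteristic polynomial is λ² − (4)λ + (3) with roots 3 and 1.
Eigenvectors give P = [[7, 3], [2, 1]] with P⁻¹ = [[1, −3], [−2, 7]], and Q = P·diag(3, 1)·P⁻¹.
Then Q^4 = P·diag(81, 1)·P⁻¹ = [[567, 3], [162, 1]] · [[1, −3], [−2, 7]] = [[561, −1680], [160, −479]].

160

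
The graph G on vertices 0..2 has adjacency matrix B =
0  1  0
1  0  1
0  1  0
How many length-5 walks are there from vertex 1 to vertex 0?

The number of length-5 walks from vertex 1 to vertex 0 is entry (1,0) of B^5, where B is the adjacency matrix.
B^2 = [[1, 0, 1], [0, 2, 0], [1, 0, 1]]
B^3 = [[0, 2, 0], [2, 0, 2], [0, 2, 0]]
B^4 = [[2, 0, 2], [0, 4, 0], [2, 0, 2]]
B^5 = [[0, 4, 0], [4, 0, 4], [0, 4, 0]]

4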